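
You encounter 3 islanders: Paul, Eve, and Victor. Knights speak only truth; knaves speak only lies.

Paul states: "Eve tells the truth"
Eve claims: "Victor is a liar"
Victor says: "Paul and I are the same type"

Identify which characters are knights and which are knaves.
Paul is a knight.
Eve is a knight.
Victor is a knave.

Verification:
- Paul (knight) says "Eve tells the truth" - this is TRUE because Eve is a knight.
- Eve (knight) says "Victor is a liar" - this is TRUE because Victor is a knave.
- Victor (knave) says "Paul and I are the same type" - this is FALSE (a lie) because Victor is a knave and Paul is a knight.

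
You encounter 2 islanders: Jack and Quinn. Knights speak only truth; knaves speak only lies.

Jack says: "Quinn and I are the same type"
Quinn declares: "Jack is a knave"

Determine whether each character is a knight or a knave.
Jack is a knave.
Quinn is a knight.

Verification:
- Jack (knave) says "Quinn and I are the same type" - this is FALSE (a lie) because Jack is a knave and Quinn is a knight.
- Quinn (knight) says "Jack is a knave" - this is TRUE because Jack is a knave.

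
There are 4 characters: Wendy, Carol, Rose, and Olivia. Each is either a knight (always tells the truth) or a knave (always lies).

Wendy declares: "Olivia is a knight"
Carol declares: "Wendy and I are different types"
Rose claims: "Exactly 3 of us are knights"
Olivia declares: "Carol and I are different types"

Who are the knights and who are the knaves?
Wendy is a knave.
Carol is a knave.
Rose is a knave.
Olivia is a knave.

Verification:
- Wendy (knave) says "Olivia is a knight" - this is FALSE (a lie) because Olivia is a knave.
- Carol (knave) says "Wendy and I are different types" - this is FALSE (a lie) because Carol is a knave and Wendy is a knave.
- Rose (knave) says "Exactly 3 of us are knights" - this is FALSE (a lie) because there are 0 knights.
- Olivia (knave) says "Carol and I are different types" - this is FALSE (a lie) because Olivia is a knave and Carol is a knave.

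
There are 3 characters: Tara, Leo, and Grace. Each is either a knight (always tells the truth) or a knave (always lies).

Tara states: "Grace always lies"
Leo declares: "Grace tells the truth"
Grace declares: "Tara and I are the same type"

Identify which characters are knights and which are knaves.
Tara is a knight.
Leo is a knave.
Grace is a knave.

Verification:
- Tara (knight) says "Grace always lies" - this is TRUE because Grace is a knave.
- Leo (knave) says "Grace tells the truth" - this is FALSE (a lie) because Grace is a knave.
- Grace (knave) says "Tara and I are the same type" - this is FALSE (a lie) because Grace is a knave and Tara is a knight.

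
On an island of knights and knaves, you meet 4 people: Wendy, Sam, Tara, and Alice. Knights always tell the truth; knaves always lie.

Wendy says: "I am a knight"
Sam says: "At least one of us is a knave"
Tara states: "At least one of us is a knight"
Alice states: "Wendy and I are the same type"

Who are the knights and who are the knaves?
Wendy is a knight.
Sam is a knight.
Tara is a knight.
Alice is a knave.

Verification:
- Wendy (knight) says "I am a knight" - this is TRUE because Wendy is a knight.
- Sam (knight) says "At least one of us is a knave" - this is TRUE because Alice is a knave.
- Tara (knight) says "At least one of us is a knight" - this is TRUE because Wendy, Sam, and Tara are knights.
- Alice (knave) says "Wendy and I are the same type" - this is FALSE (a lie) because Alice is a knave and Wendy is a knight.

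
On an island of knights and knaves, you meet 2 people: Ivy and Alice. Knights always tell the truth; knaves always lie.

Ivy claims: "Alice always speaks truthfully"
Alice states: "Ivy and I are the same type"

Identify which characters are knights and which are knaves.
Ivy is a knight.
Alice is a knight.

Verification:
- Ivy (knight) says "Alice always speaks truthfully" - this is TRUE because Alice is a knight.
- Alice (knight) says "Ivy and I are the same type" - this is TRUE because Alice is a knight and Ivy is a knight.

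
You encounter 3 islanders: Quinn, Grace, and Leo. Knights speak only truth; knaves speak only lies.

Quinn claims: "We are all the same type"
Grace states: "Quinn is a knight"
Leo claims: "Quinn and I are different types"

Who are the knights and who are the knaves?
Quinn is a knave.
Grace is a knave.
Leo is a knight.

Verification:
- Quinn (knave) says "We are all the same type" - this is FALSE (a lie) because Leo is a knight and Quinn and Grace are knaves.
- Grace (knave) says "Quinn is a knight" - this is FALSE (a lie) because Quinn is a knave.
- Leo (knight) says "Quinn and I are different types" - this is TRUE because Leo is a knight and Quinn is a knave.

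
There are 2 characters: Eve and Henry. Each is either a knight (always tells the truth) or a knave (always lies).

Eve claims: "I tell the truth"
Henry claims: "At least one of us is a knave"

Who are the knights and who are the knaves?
Eve is a knave.
Henry is a knight.

Verification:
- Eve (knave) says "I tell the truth" - this is FALSE (a lie) because Eve is a knave.
- Henry (knight) says "At least one of us is a knave" - this is TRUE because Eve is a knave.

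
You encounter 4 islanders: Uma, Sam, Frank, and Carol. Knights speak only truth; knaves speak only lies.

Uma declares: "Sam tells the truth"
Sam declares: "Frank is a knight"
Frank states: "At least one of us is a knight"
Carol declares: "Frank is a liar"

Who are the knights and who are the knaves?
Uma is a knight.
Sam is a knight.
Frank is a knight.
Carol is a knave.

Verification:
- Uma (knight) says "Sam tells the truth" - this is TRUE because Sam is a knight.
- Sam (knight) says "Frank is a knight" - this is TRUE because Frank is a knight.
- Frank (knight) says "At least one of us is a knight" - this is TRUE because Uma, Sam, and Frank are knights.
- Carol (knave) says "Frank is a liar" - this is FALSE (a lie) because Frank is a knight.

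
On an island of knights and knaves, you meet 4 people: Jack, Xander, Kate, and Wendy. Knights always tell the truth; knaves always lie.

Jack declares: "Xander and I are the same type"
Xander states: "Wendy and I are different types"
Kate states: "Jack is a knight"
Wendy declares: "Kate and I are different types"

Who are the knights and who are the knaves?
Jack is a knave.
Xander is a knight.
Kate is a knave.
Wendy is a knave.

Verification:
- Jack (knave) says "Xander and I are the same type" - this is FALSE (a lie) because Jack is a knave and Xander is a knight.
- Xander (knight) says "Wendy and I are different types" - this is TRUE because Xander is a knight and Wendy is a knave.
- Kate (knave) says "Jack is a knight" - this is FALSE (a lie) because Jack is a knave.
- Wendy (knave) says "Kate and I are different types" - this is FALSE (a lie) because Wendy is a knave and Kate is a knave.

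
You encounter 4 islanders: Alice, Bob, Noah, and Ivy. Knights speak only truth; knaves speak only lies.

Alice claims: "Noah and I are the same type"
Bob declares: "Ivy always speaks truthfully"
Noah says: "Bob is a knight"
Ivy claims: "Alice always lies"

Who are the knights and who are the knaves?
Alice is a knave.
Bob is a knight.
Noah is a knight.
Ivy is a knight.

Verification:
- Alice (knave) says "Noah and I are the same type" - this is FALSE (a lie) because Alice is a knave and Noah is a knight.
- Bob (knight) says "Ivy always speaks truthfully" - this is TRUE because Ivy is a knight.
- Noah (knight) says "Bob is a knight" - this is TRUE because Bob is a knight.
- Ivy (knight) says "Alice always lies" - this is TRUE because Alice is a knave.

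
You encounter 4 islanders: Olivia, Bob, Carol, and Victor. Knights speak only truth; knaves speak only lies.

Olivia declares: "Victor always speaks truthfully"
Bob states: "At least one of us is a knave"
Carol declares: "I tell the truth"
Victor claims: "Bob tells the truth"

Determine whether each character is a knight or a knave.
Olivia is a knight.
Bob is a knight.
Carol is a knave.
Victor is a knight.

Verification:
- Olivia (knight) says "Victor always speaks truthfully" - this is TRUE because Victor is a knight.
- Bob (knight) says "At least one of us is a knave" - this is TRUE because Carol is a knave.
- Carol (knave) says "I tell the truth" - this is FALSE (a lie) because Carol is a knave.
- Victor (knight) says "Bob tells the truth" - this is TRUE because Bob is a knight.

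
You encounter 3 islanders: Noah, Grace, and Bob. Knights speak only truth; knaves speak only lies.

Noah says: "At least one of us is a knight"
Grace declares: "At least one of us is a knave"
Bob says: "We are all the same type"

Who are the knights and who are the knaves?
Noah is a knight.
Grace is a knight.
Bob is a knave.

Verification:
- Noah (knight) says "At least one of us is a knight" - this is TRUE because Noah and Grace are knights.
- Grace (knight) says "At least one of us is a knave" - this is TRUE because Bob is a knave.
- Bob (knave) says "We are all the same type" - this is FALSE (a lie) because Noah and Grace are knights and Bob is a knave.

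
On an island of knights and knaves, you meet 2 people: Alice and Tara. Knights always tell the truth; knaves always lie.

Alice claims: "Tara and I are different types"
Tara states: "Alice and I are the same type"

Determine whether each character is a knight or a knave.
Alice is a knight.
Tara is a knave.

Verification:
- Alice (knight) says "Tara and I are different types" - this is TRUE because Alice is a knight and Tara is a knave.
- Tara (knave) says "Alice and I are the same type" - this is FALSE (a lie) because Tara is a knave and Alice is a knight.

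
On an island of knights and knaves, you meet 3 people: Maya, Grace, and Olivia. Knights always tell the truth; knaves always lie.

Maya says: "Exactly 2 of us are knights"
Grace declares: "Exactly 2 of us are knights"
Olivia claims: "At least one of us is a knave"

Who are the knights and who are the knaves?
Maya is a knave.
Grace is a knave.
Olivia is a knight.

Verification:
- Maya (knave) says "Exactly 2 of us are knights" - this is FALSE (a lie) because there are 1 knights.
- Grace (knave) says "Exactly 2 of us are knights" - this is FALSE (a lie) because there are 1 knights.
- Olivia (knight) says "At least one of us is a knave" - this is TRUE because Maya and Grace are knaves.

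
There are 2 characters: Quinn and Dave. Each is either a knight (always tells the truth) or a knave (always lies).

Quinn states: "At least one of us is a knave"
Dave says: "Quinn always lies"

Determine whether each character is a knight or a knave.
Quinn is a knight.
Dave is a knave.

Verification:
- Quinn (knight) says "At least one of us is a knave" - this is TRUE because Dave is a knave.
- Dave (knave) says "Quinn always lies" - this is FALSE (a lie) because Quinn is a knight.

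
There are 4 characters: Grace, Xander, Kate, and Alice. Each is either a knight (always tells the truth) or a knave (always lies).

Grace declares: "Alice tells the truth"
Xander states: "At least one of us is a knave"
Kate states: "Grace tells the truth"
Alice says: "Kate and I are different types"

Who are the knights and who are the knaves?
Grace is a knave.
Xander is a knight.
Kate is a knave.
Alice is a knave.

Verification:
- Grace (knave) says "Alice tells the truth" - this is FALSE (a lie) because Alice is a knave.
- Xander (knight) says "At least one of us is a knave" - this is TRUE because Grace, Kate, and Alice are knaves.
- Kate (knave) says "Grace tells the truth" - this is FALSE (a lie) because Grace is a knave.
- Alice (knave) says "Kate and I are different types" - this is FALSE (a lie) because Alice is a knave and Kate is a knave.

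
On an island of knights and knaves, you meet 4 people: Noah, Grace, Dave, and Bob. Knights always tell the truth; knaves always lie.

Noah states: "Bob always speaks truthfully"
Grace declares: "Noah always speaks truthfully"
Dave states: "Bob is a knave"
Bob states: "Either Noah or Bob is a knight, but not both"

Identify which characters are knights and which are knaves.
Noah is a knave.
Grace is a knave.
Dave is a knight.
Bob is a knave.

Verification:
- Noah (knave) says "Bob always speaks truthfully" - this is FALSE (a lie) because Bob is a knave.
- Grace (knave) says "Noah always speaks truthfully" - this is FALSE (a lie) because Noah is a knave.
- Dave (knight) says "Bob is a knave" - this is TRUE because Bob is a knave.
- Bob (knave) says "Either Noah or Bob is a knight, but not both" - this is FALSE (a lie) because Noah is a knave and Bob is a knave.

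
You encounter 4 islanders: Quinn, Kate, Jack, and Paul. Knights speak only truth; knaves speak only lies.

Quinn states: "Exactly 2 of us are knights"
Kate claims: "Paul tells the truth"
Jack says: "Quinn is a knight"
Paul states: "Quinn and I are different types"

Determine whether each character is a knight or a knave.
Quinn is a knave.
Kate is a knave.
Jack is a knave.
Paul is a knave.

Verification:
- Quinn (knave) says "Exactly 2 of us are knights" - this is FALSE (a lie) because there are 0 knights.
- Kate (knave) says "Paul tells the truth" - this is FALSE (a lie) because Paul is a knave.
- Jack (knave) says "Quinn is a knight" - this is FALSE (a lie) because Quinn is a knave.
- Paul (knave) says "Quinn and I are different types" - this is FALSE (a lie) because Paul is a knave and Quinn is a knave.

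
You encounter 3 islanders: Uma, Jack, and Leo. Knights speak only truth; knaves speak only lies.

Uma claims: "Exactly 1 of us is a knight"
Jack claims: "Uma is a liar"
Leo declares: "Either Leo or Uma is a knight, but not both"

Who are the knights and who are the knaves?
Uma is a knave.
Jack is a knight.
Leo is a knight.

Verification:
- Uma (knave) says "Exactly 1 of us is a knight" - this is FALSE (a lie) because there are 2 knights.
- Jack (knight) says "Uma is a liar" - this is TRUE because Uma is a knave.
- Leo (knight) says "Either Leo or Uma is a knight, but not both" - this is TRUE because Leo is a knight and Uma is a knave.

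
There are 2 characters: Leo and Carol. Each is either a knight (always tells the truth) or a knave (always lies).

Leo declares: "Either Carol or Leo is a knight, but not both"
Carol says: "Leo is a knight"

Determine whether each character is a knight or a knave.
Leo is a knave.
Carol is a knave.

Verification:
- Leo (knave) says "Either Carol or Leo is a knight, but not both" - this is FALSE (a lie) because Carol is a knave and Leo is a knave.
- Carol (knave) says "Leo is a knight" - this is FALSE (a lie) because Leo is a knave.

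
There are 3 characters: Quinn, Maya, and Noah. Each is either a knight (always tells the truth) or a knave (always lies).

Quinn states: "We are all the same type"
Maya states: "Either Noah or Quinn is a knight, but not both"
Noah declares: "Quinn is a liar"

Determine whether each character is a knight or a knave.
Quinn is a knave.
Maya is a knight.
Noah is a knight.

Verification:
- Quinn (knave) says "We are all the same type" - this is FALSE (a lie) because Maya and Noah are knights and Quinn is a knave.
- Maya (knight) says "Either Noah or Quinn is a knight, but not both" - this is TRUE because Noah is a knight and Quinn is a knave.
- Noah (knight) says "Quinn is a liar" - this is TRUE because Quinn is a knave.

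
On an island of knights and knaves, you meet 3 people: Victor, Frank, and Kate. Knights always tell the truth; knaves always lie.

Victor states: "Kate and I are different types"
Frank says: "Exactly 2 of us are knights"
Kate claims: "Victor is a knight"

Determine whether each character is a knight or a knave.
Victor is a knave.
Frank is a knave.
Kate is a knave.

Verification:
- Victor (knave) says "Kate and I are different types" - this is FALSE (a lie) because Victor is a knave and Kate is a knave.
- Frank (knave) says "Exactly 2 of us are knights" - this is FALSE (a lie) because there are 0 knights.
- Kate (knave) says "Victor is a knight" - this is FALSE (a lie) because Victor is a knave.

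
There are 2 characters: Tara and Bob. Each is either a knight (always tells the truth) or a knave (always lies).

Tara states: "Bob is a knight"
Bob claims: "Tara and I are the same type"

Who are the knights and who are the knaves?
Tara is a knight.
Bob is a knight.

Verification:
- Tara (knight) says "Bob is a knight" - this is TRUE because Bob is a knight.
- Bob (knight) says "Tara and I are the same type" - this is TRUE because Bob is a knight and Tara is a knight.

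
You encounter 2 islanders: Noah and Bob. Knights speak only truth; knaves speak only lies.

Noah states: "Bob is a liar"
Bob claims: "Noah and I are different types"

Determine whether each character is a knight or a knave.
Noah is a knave.
Bob is a knight.

Verification:
- Noah (knave) says "Bob is a liar" - this is FALSE (a lie) because Bob is a knight.
- Bob (knight) says "Noah and I are different types" - this is TRUE because Bob is a knight and Noah is a knave.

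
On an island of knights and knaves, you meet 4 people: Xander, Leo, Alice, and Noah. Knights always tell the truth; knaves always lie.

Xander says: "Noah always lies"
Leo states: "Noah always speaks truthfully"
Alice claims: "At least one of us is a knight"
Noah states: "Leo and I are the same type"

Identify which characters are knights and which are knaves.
Xander is a knave.
Leo is a knight.
Alice is a knight.
Noah is a knight.

Verification:
- Xander (knave) says "Noah always lies" - this is FALSE (a lie) because Noah is a knight.
- Leo (knight) says "Noah always speaks truthfully" - this is TRUE because Noah is a knight.
- Alice (knight) says "At least one of us is a knight" - this is TRUE because Leo, Alice, and Noah are knights.
- Noah (knight) says "Leo and I are the same type" - this is TRUE because Noah is a knight and Leo is a knight.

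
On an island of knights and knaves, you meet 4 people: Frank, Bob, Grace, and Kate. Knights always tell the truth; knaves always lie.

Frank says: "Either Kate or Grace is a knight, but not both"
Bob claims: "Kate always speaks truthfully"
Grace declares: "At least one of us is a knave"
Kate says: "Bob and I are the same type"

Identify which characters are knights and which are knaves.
Frank is a knave.
Bob is a knight.
Grace is a knight.
Kate is a knight.

Verification:
- Frank (knave) says "Either Kate or Grace is a knight, but not both" - this is FALSE (a lie) because Kate is a knight and Grace is a knight.
- Bob (knight) says "Kate always speaks truthfully" - this is TRUE because Kate is a knight.
- Grace (knight) says "At least one of us is a knave" - this is TRUE because Frank is a knave.
- Kate (knight) says "Bob and I are the same type" - this is TRUE because Kate is a knight and Bob is a knight.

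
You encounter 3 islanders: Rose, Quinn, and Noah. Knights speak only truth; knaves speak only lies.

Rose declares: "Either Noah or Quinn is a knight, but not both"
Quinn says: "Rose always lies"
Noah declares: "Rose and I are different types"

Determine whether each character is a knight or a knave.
Rose is a knave.
Quinn is a knight.
Noah is a knight.

Verification:
- Rose (knave) says "Either Noah or Quinn is a knight, but not both" - this is FALSE (a lie) because Noah is a knight and Quinn is a knight.
- Quinn (knight) says "Rose always lies" - this is TRUE because Rose is a knave.
- Noah (knight) says "Rose and I are different types" - this is TRUE because Noah is a knight and Rose is a knave.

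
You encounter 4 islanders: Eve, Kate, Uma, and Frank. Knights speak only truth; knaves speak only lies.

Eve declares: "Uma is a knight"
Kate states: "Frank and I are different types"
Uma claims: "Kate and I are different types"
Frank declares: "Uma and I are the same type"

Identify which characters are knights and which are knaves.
Eve is a knight.
Kate is a knave.
Uma is a knight.
Frank is a knave.

Verification:
- Eve (knight) says "Uma is a knight" - this is TRUE because Uma is a knight.
- Kate (knave) says "Frank and I are different types" - this is FALSE (a lie) because Kate is a knave and Frank is a knave.
- Uma (knight) says "Kate and I are different types" - this is TRUE because Uma is a knight and Kate is a knave.
- Frank (knave) says "Uma and I are the same type" - this is FALSE (a lie) because Frank is a knave and Uma is a knight.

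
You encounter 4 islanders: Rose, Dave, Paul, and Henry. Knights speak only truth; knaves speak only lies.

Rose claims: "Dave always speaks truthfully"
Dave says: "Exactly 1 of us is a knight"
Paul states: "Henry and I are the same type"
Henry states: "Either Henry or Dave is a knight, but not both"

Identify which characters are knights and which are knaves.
Rose is a knave.
Dave is a knave.
Paul is a knight.
Henry is a knight.

Verification:
- Rose (knave) says "Dave always speaks truthfully" - this is FALSE (a lie) because Dave is a knave.
- Dave (knave) says "Exactly 1 of us is a knight" - this is FALSE (a lie) because there are 2 knights.
- Paul (knight) says "Henry and I are the same type" - this is TRUE because Paul is a knight and Henry is a knight.
- Henry (knight) says "Either Henry or Dave is a knight, but not both" - this is TRUE because Henry is a knight and Dave is a knave.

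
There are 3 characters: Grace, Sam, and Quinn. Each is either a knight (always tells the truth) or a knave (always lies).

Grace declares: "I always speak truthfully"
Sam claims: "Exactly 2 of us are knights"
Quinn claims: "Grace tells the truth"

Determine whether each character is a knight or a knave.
Grace is a knave.
Sam is a knave.
Quinn is a knave.

Verification:
- Grace (knave) says "I always speak truthfully" - this is FALSE (a lie) because Grace is a knave.
- Sam (knave) says "Exactly 2 of us are knights" - this is FALSE (a lie) because there are 0 knights.
- Quinn (knave) says "Grace tells the truth" - this is FALSE (a lie) because Grace is a knave.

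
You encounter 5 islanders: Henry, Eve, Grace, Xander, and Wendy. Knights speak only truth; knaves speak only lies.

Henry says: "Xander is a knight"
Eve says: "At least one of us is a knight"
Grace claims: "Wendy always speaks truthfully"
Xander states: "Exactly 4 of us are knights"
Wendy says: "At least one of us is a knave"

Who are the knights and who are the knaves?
Henry is a knave.
Eve is a knight.
Grace is a knight.
Xander is a knave.
Wendy is a knight.

Verification:
- Henry (knave) says "Xander is a knight" - this is FALSE (a lie) because Xander is a knave.
- Eve (knight) says "At least one of us is a knight" - this is TRUE because Eve, Grace, and Wendy are knights.
- Grace (knight) says "Wendy always speaks truthfully" - this is TRUE because Wendy is a knight.
- Xander (knave) says "Exactly 4 of us are knights" - this is FALSE (a lie) because there are 3 knights.
- Wendy (knight) says "At least one of us is a knave" - this is TRUE because Henry and Xander are knaves.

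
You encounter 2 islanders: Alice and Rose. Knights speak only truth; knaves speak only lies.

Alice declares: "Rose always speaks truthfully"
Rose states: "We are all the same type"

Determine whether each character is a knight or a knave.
Alice is a knight.
Rose is a knight.

Verification:
- Alice (knight) says "Rose always speaks truthfully" - this is TRUE because Rose is a knight.
- Rose (knight) says "We are all the same type" - this is TRUE because Alice and Rose are knights.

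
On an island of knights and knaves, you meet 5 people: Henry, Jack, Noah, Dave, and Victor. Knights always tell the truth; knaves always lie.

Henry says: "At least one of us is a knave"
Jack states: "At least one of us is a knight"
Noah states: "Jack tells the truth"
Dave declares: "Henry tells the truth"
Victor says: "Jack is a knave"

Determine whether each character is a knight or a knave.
Henry is a knight.
Jack is a knight.
Noah is a knight.
Dave is a knight.
Victor is a knave.

Verification:
- Henry (knight) says "At least one of us is a knave" - this is TRUE because Victor is a knave.
- Jack (knight) says "At least one of us is a knight" - this is TRUE because Henry, Jack, Noah, and Dave are knights.
- Noah (knight) says "Jack tells the truth" - this is TRUE because Jack is a knight.
- Dave (knight) says "Henry tells the truth" - this is TRUE because Henry is a knight.
- Victor (knave) says "Jack is a knave" - this is FALSE (a lie) because Jack is a knight.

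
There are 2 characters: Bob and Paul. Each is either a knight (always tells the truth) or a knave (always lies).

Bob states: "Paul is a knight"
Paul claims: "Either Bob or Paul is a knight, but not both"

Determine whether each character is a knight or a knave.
Bob is a knave.
Paul is a knave.

Verification:
- Bob (knave) says "Paul is a knight" - this is FALSE (a lie) because Paul is a knave.
- Paul (knave) says "Either Bob or Paul is a knight, but not both" - this is FALSE (a lie) because Bob is a knave and Paul is a knave.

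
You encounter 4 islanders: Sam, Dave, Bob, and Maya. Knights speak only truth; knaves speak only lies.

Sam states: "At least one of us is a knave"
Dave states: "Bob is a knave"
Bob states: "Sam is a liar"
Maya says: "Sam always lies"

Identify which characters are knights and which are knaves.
Sam is a knight.
Dave is a knight.
Bob is a knave.
Maya is a knave.

Verification:
- Sam (knight) says "At least one of us is a knave" - this is TRUE because Bob and Maya are knaves.
- Dave (knight) says "Bob is a knave" - this is TRUE because Bob is a knave.
- Bob (knave) says "Sam is a liar" - this is FALSE (a lie) because Sam is a knight.
- Maya (knave) says "Sam always lies" - this is FALSE (a lie) because Sam is a knight.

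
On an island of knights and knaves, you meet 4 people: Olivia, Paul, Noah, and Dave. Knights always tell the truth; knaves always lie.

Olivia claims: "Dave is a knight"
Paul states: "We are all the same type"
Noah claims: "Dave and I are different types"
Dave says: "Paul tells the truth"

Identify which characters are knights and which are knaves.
Olivia is a knave.
Paul is a knave.
Noah is a knight.
Dave is a knave.

Verification:
- Olivia (knave) says "Dave is a knight" - this is FALSE (a lie) because Dave is a knave.
- Paul (knave) says "We are all the same type" - this is FALSE (a lie) because Noah is a knight and Olivia, Paul, and Dave are knaves.
- Noah (knight) says "Dave and I are different types" - this is TRUE because Noah is a knight and Dave is a knave.
- Dave (knave) says "Paul tells the truth" - this is FALSE (a lie) because Paul is a knave.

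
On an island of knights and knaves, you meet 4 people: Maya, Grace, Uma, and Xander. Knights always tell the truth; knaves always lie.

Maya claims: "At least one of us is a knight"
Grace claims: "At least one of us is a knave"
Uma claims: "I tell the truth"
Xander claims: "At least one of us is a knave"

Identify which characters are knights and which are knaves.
Maya is a knight.
Grace is a knight.
Uma is a knave.
Xander is a knight.

Verification:
- Maya (knight) says "At least one of us is a knight" - this is TRUE because Maya, Grace, and Xander are knights.
- Grace (knight) says "At least one of us is a knave" - this is TRUE because Uma is a knave.
- Uma (knave) says "I tell the truth" - this is FALSE (a lie) because Uma is a knave.
- Xander (knight) says "At least one of us is a knave" - this is TRUE because Uma is a knave.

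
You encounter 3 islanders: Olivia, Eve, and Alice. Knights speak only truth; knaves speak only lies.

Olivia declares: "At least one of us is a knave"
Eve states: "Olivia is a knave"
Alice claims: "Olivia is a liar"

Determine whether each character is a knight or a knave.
Olivia is a knight.
Eve is a knave.
Alice is a knave.

Verification:
- Olivia (knight) says "At least one of us is a knave" - this is TRUE because Eve and Alice are knaves.
- Eve (knave) says "Olivia is a knave" - this is FALSE (a lie) because Olivia is a knight.
- Alice (knave) says "Olivia is a liar" - this is FALSE (a lie) because Olivia is a knight.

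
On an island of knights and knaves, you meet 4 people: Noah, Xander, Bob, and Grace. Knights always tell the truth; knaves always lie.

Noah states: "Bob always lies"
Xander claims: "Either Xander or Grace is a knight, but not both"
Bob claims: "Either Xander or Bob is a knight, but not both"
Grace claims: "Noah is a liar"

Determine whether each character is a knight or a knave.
Noah is a knight.
Xander is a knave.
Bob is a knave.
Grace is a knave.

Verification:
- Noah (knight) says "Bob always lies" - this is TRUE because Bob is a knave.
- Xander (knave) says "Either Xander or Grace is a knight, but not both" - this is FALSE (a lie) because Xander is a knave and Grace is a knave.
- Bob (knave) says "Either Xander or Bob is a knight, but not both" - this is FALSE (a lie) because Xander is a knave and Bob is a knave.
- Grace (knave) says "Noah is a liar" - this is FALSE (a lie) because Noah is a knight.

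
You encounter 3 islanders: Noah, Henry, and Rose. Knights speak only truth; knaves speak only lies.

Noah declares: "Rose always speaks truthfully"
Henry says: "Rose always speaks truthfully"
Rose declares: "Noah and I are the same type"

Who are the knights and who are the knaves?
Noah is a knight.
Henry is a knight.
Rose is a knight.

Verification:
- Noah (knight) says "Rose always speaks truthfully" - this is TRUE because Rose is a knight.
- Henry (knight) says "Rose always speaks truthfully" - this is TRUE because Rose is a knight.
- Rose (knight) says "Noah and I are the same type" - this is TRUE because Rose is a knight and Noah is a knight.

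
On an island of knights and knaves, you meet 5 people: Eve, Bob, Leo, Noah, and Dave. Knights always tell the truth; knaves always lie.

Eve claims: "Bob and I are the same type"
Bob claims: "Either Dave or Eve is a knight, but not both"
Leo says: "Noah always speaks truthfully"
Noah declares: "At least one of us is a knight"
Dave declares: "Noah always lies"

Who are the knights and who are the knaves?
Eve is a knight.
Bob is a knight.
Leo is a knight.
Noah is a knight.
Dave is a knave.

Verification:
- Eve (knight) says "Bob and I are the same type" - this is TRUE because Eve is a knight and Bob is a knight.
- Bob (knight) says "Either Dave or Eve is a knight, but not both" - this is TRUE because Dave is a knave and Eve is a knight.
- Leo (knight) says "Noah always speaks truthfully" - this is TRUE because Noah is a knight.
- Noah (knight) says "At least one of us is a knight" - this is TRUE because Eve, Bob, Leo, and Noah are knights.
- Dave (knave) says "Noah always lies" - this is FALSE (a lie) because Noah is a knight.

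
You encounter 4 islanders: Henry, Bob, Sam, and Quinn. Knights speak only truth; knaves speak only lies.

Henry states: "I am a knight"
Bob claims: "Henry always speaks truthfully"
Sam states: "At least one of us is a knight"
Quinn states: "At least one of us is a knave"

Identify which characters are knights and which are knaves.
Henry is a knave.
Bob is a knave.
Sam is a knight.
Quinn is a knight.

Verification:
- Henry (knave) says "I am a knight" - this is FALSE (a lie) because Henry is a knave.
- Bob (knave) says "Henry always speaks truthfully" - this is FALSE (a lie) because Henry is a knave.
- Sam (knight) says "At least one of us is a knight" - this is TRUE because Sam and Quinn are knights.
- Quinn (knight) says "At least one of us is a knave" - this is TRUE because Henry and Bob are knaves.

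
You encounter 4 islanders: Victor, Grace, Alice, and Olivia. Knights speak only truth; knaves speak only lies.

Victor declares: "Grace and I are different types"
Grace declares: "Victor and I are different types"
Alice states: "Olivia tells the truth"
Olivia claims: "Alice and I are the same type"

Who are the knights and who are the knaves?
Victor is a knave.
Grace is a knave.
Alice is a knight.
Olivia is a knight.

Verification:
- Victor (knave) says "Grace and I are different types" - this is FALSE (a lie) because Victor is a knave and Grace is a knave.
- Grace (knave) says "Victor and I are different types" - this is FALSE (a lie) because Grace is a knave and Victor is a knave.
- Alice (knight) says "Olivia tells the truth" - this is TRUE because Olivia is a knight.
- Olivia (knight) says "Alice and I are the same type" - this is TRUE because Olivia is a knight and Alice is a knight.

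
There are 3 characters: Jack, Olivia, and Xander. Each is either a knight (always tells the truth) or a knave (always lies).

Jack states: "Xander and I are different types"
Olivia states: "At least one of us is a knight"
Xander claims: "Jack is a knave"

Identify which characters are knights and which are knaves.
Jack is a knight.
Olivia is a knight.
Xander is a knave.

Verification:
- Jack (knight) says "Xander and I are different types" - this is TRUE because Jack is a knight and Xander is a knave.
- Olivia (knight) says "At least one of us is a knight" - this is TRUE because Jack and Olivia are knights.
- Xander (knave) says "Jack is a knave" - this is FALSE (a lie) because Jack is a knight.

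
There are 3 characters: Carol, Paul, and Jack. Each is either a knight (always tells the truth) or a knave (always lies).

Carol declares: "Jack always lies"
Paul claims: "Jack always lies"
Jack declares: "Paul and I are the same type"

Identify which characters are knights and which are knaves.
Carol is a knight.
Paul is a knight.
Jack is a knave.

Verification:
- Carol (knight) says "Jack always lies" - this is TRUE because Jack is a knave.
- Paul (knight) says "Jack always lies" - this is TRUE because Jack is a knave.
- Jack (knave) says "Paul and I are the same type" - this is FALSE (a lie) because Jack is a knave and Paul is a knight.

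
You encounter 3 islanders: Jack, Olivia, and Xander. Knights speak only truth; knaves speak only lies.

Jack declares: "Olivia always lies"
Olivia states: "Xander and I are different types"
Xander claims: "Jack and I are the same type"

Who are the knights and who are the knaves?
Jack is a knight.
Olivia is a knave.
Xander is a knave.

Verification:
- Jack (knight) says "Olivia always lies" - this is TRUE because Olivia is a knave.
- Olivia (knave) says "Xander and I are different types" - this is FALSE (a lie) because Olivia is a knave and Xander is a knave.
- Xander (knave) says "Jack and I are the same type" - this is FALSE (a lie) because Xander is a knave and Jack is a knight.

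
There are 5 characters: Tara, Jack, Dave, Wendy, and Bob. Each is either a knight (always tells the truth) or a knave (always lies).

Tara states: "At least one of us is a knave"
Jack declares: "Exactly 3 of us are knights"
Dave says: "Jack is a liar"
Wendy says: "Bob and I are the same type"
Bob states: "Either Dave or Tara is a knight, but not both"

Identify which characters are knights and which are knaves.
Tara is a knight.
Jack is a knight.
Dave is a knave.
Wendy is a knave.
Bob is a knight.

Verification:
- Tara (knight) says "At least one of us is a knave" - this is TRUE because Dave and Wendy are knaves.
- Jack (knight) says "Exactly 3 of us are knights" - this is TRUE because there are 3 knights.
- Dave (knave) says "Jack is a liar" - this is FALSE (a lie) because Jack is a knight.
- Wendy (knave) says "Bob and I are the same type" - this is FALSE (a lie) because Wendy is a knave and Bob is a knight.
- Bob (knight) says "Either Dave or Tara is a knight, but not both" - this is TRUE because Dave is a knave and Tara is a knight.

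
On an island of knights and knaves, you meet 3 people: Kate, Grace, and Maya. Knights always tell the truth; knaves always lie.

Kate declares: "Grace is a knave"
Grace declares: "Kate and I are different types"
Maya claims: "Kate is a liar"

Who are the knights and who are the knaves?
Kate is a knave.
Grace is a knight.
Maya is a knight.

Verification:
- Kate (knave) says "Grace is a knave" - this is FALSE (a lie) because Grace is a knight.
- Grace (knight) says "Kate and I are different types" - this is TRUE because Grace is a knight and Kate is a knave.
- Maya (knight) says "Kate is a liar" - this is TRUE because Kate is a knave.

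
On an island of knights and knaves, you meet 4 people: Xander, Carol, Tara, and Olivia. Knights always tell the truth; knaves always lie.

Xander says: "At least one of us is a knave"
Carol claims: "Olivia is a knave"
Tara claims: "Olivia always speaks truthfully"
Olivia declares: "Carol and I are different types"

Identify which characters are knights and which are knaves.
Xander is a knight.
Carol is a knave.
Tara is a knight.
Olivia is a knight.

Verification:
- Xander (knight) says "At least one of us is a knave" - this is TRUE because Carol is a knave.
- Carol (knave) says "Olivia is a knave" - this is FALSE (a lie) because Olivia is a knight.
- Tara (knight) says "Olivia always speaks truthfully" - this is TRUE because Olivia is a knight.
- Olivia (knight) says "Carol and I are different types" - this is TRUE because Olivia is a knight and Carol is a knave.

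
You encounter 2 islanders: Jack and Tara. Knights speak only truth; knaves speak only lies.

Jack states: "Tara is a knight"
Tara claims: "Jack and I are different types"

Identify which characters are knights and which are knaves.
Jack is a knave.
Tara is a knave.

Verification:
- Jack (knave) says "Tara is a knight" - this is FALSE (a lie) because Tara is a knave.
- Tara (knave) says "Jack and I are different types" - this is FALSE (a lie) because Tara is a knave and Jack is a knave.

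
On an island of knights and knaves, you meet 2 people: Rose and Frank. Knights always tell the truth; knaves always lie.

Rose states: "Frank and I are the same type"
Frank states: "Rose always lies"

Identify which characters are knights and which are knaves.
Rose is a knave.
Frank is a knight.

Verification:
- Rose (knave) says "Frank and I are the same type" - this is FALSE (a lie) because Rose is a knave and Frank is a knight.
- Frank (knight) says "Rose always lies" - this is TRUE because Rose is a knave.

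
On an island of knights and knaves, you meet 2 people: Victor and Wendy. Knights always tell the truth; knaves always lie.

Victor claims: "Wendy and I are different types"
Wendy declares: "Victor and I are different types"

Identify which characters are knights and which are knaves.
Victor is a knave.
Wendy is a knave.

Verification:
- Victor (knave) says "Wendy and I are different types" - this is FALSE (a lie) because Victor is a knave and Wendy is a knave.
- Wendy (knave) says "Victor and I are different types" - this is FALSE (a lie) because Wendy is a knave and Victor is a knave.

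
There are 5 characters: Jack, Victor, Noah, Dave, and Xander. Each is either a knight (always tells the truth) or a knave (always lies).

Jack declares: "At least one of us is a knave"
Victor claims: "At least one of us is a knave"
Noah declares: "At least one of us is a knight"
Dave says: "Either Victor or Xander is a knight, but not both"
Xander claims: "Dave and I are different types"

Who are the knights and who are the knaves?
Jack is a knight.
Victor is a knight.
Noah is a knight.
Dave is a knave.
Xander is a knight.

Verification:
- Jack (knight) says "At least one of us is a knave" - this is TRUE because Dave is a knave.
- Victor (knight) says "At least one of us is a knave" - this is TRUE because Dave is a knave.
- Noah (knight) says "At least one of us is a knight" - this is TRUE because Jack, Victor, Noah, and Xander are knights.
- Dave (knave) says "Either Victor or Xander is a knight, but not both" - this is FALSE (a lie) because Victor is a knight and Xander is a knight.
- Xander (knight) says "Dave and I are different types" - this is TRUE because Xander is a knight and Dave is a knave.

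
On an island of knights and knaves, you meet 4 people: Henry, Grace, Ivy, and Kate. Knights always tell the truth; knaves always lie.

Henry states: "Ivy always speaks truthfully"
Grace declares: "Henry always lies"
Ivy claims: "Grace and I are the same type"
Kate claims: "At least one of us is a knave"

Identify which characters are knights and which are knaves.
Henry is a knave.
Grace is a knight.
Ivy is a knave.
Kate is a knight.

Verification:
- Henry (knave) says "Ivy always speaks truthfully" - this is FALSE (a lie) because Ivy is a knave.
- Grace (knight) says "Henry always lies" - this is TRUE because Henry is a knave.
- Ivy (knave) says "Grace and I are the same type" - this is FALSE (a lie) because Ivy is a knave and Grace is a knight.
- Kate (knight) says "At least one of us is a knave" - this is TRUE because Henry and Ivy are knaves.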